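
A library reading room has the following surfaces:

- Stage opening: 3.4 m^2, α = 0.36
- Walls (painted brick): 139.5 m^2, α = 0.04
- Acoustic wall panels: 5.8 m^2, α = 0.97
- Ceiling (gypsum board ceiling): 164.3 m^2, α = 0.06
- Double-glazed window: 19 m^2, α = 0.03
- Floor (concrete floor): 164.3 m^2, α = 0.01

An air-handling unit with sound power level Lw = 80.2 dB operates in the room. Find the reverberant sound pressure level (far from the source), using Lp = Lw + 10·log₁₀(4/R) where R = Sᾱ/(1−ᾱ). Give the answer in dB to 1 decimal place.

72.1 dB

Σ(Sᵢαᵢ) = 3.4×0.36 + 139.5×0.04 + 5.8×0.97 + 164.3×0.06 + 19×0.03 + 164.3×0.01 = 24.501; total area S = 496.3 m^2.
ᾱ = 0.0494, so room constant R = A/(1−ᾱ) = 25.774 m^2.
Lp = Lw + 10 log₁₀(4/R) = 80.2 -8.09 = 72.1 dB.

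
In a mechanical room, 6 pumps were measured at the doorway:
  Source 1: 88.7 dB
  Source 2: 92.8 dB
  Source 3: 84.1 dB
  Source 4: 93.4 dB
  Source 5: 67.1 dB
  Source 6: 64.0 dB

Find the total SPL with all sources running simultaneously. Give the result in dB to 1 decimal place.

97.1 dB

Converting to relative power and adding: 10^(88.7/10) + 10^(92.8/10) + 10^(84.1/10) + 10^(93.4/10) + 10^(67.1/10) + 10^(64.0/10) = 5.099e+09.
Combined level = 10 log₁₀(5.099e+09) = 97.1 dB.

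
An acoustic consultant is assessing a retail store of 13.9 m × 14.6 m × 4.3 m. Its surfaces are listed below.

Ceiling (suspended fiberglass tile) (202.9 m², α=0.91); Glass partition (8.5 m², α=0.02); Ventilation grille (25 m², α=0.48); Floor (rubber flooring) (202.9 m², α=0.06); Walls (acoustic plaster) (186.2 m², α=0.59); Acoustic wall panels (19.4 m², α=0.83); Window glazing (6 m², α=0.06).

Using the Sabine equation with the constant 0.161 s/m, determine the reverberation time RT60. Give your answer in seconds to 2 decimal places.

Total absorption A = 202.9·0.91 + 8.5·0.02 + 25·0.48 + 202.9·0.06 + 186.2·0.59 + 19.4·0.83 + 6·0.06
  = 184.639 + 0.170 + 12.000 + 12.174 + 109.858 + 16.102 + 0.360 = 335.303 m² sabins.
Room volume: 872.642 m³.
Sabine: RT60 = 0.161 × 872.642 / 335.303 = 0.42 s.

0.42 s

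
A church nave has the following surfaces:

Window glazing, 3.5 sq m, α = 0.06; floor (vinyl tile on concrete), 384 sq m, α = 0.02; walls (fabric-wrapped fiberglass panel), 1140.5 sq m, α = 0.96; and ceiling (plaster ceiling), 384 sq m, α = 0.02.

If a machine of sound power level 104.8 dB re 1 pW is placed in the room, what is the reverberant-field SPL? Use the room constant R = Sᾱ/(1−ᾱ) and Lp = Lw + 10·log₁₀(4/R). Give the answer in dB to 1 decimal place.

A = 1110.450 sabins; S = 1912.0 sq m.
ᾱ = 0.5808, so room constant R = A/(1−ᾱ) = 2648.974 sq m.
Lp = 104.8 + 10·log₁₀(4/2648.974) = 104.8 + (-28.21) = 76.6 dB.

76.6 dB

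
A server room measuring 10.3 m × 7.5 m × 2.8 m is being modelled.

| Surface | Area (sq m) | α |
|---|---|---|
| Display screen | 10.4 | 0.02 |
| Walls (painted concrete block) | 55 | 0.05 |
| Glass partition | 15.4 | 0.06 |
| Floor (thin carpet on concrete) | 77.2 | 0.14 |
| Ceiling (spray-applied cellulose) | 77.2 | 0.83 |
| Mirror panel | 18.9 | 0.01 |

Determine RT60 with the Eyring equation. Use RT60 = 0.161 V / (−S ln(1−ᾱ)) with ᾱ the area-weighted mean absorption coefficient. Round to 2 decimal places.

0.37 s

Total surface area S = 10.4 + 55 + 15.4 + 77.2 + 77.2 + 18.9 = 254.1 sq m.
Σ(Sᵢαᵢ) = 10.4×0.02 + 55×0.05 + 15.4×0.06 + 77.2×0.14 + 77.2×0.83 + 18.9×0.01 = 78.955.
Mean coefficient ᾱ = A/S = 0.3107.
Eyring denominator: −S ln(1−ᾱ) = 94.545.
V = 10.3 × 7.5 × 2.8 = 216.3 m³.
T = 0.161·V/[−S·ln(1−ᾱ)] = 0.161·216.3/94.545 = 0.37 s.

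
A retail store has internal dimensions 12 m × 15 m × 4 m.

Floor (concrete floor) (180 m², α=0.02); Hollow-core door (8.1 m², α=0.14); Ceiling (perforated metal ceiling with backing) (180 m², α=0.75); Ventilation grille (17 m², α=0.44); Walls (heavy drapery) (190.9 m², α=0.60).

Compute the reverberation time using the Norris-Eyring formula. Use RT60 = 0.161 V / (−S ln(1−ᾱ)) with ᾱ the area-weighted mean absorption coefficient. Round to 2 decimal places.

S = Σ Sᵢ = 576.0 m².
Σ(Sᵢαᵢ) = 180×0.02 + 8.1×0.14 + 180×0.75 + 17×0.44 + 190.9×0.60 = 261.754.
Mean coefficient ᾱ = A/S = 0.4544.
Eyring denominator: −S ln(1−ᾱ) = 348.981.
V = 12 × 15 × 4 = 720 m³.
RT60 = 0.161 × 720 / 348.981 = 0.33 s.

0.33 s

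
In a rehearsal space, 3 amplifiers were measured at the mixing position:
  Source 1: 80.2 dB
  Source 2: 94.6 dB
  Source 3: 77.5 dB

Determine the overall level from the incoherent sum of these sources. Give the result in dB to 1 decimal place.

94.8 dB

Converting to relative power and adding: 10^(80.2/10) + 10^(94.6/10) + 10^(77.5/10) = 3.045e+09.
L_total = 10·log₁₀(3.045e+09) = 94.8 dB.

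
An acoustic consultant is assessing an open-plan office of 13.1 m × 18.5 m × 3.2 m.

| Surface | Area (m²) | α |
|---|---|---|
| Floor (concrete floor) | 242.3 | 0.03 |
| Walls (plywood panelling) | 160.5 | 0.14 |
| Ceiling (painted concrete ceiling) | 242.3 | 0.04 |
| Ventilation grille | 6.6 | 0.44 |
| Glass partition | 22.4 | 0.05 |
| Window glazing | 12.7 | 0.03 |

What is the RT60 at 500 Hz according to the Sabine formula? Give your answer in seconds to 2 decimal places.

Total absorption A = 242.3·0.03 + 160.5·0.14 + 242.3·0.04 + 6.6·0.44 + 22.4·0.05 + 12.7·0.03
  = 7.269 + 22.470 + 9.692 + 2.904 + 1.120 + 0.381 = 43.836 m² sabins.
Room volume: 775.52 m³.
Sabine: RT60 = 0.161 × 775.52 / 43.836 = 2.85 s.

2.85 seconds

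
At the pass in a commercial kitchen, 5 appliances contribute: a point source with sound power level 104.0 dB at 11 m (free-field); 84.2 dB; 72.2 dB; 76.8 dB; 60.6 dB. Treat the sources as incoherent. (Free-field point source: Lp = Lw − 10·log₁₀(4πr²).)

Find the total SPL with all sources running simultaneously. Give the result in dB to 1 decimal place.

85.4 dB

Source at 11 m: Lp = 104.0 − 10·log₁₀(4π·11²) = 104.0 − 10·log₁₀(1520.531) = 72.2 dB.
Σ 10^(Lᵢ/10) = 3.452e+08.
L_total = 10·log₁₀(3.452e+08) = 85.4 dB.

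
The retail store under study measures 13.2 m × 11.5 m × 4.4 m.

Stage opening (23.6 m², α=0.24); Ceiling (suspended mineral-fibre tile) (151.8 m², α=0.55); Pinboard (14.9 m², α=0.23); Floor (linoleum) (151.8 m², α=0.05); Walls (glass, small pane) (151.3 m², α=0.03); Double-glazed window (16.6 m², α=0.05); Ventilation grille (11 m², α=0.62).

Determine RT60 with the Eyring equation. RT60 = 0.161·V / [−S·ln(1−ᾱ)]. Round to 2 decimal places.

S = Σ Sᵢ = 521.0 m².
Σ(Sᵢαᵢ) = 23.6×0.24 + 151.8×0.55 + 14.9×0.23 + 151.8×0.05 + 151.3×0.03 + 16.6×0.05 + 11×0.62 = 112.360.
Mean coefficient ᾱ = A/S = 0.2157.
−S·ln(1−ᾱ) = −521.0 × ln(1 − 0.2157) = 126.584.
V = 13.2 × 11.5 × 4.4 = 667.92 m³.
T = 0.161·V/[−S·ln(1−ᾱ)] = 0.161·667.92/126.584 = 0.85 s.

0.85 s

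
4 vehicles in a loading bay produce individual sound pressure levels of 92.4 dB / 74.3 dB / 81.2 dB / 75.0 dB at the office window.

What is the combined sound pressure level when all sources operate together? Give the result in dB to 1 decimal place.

Sum in the linear (power) domain: Σ 10^(Lᵢ/10) = 10^(92.4/10) + 10^(74.3/10) + 10^(81.2/10) + 10^(75.0/10) = 1.928e+09.
Back to dB: 10·log₁₀ Σ = 92.9 dB.

92.9 dB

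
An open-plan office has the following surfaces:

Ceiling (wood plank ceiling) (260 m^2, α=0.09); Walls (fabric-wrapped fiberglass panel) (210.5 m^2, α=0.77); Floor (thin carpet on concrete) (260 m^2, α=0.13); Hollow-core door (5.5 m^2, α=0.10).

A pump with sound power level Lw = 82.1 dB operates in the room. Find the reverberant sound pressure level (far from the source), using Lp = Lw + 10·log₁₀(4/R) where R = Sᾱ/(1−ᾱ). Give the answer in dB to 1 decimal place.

A = 219.835 sabins; S = 736.0 m^2.
ᾱ = 0.2987, so room constant R = A/(1−ᾱ) = 313.468 m^2.
Lp = Lw + 10 log₁₀(4/R) = 82.1 -18.94 = 63.2 dB.

63.2 dB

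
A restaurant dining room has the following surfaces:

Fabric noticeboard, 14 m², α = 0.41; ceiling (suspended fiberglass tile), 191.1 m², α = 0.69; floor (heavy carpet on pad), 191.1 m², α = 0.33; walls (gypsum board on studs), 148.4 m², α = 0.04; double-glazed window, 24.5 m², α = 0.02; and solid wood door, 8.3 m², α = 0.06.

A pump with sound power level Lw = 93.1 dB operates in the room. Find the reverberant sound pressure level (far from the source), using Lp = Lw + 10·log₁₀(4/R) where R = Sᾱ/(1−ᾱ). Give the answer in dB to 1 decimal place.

74.0 dB

Σ(Sᵢαᵢ) = 14·0.41 + 191.1·0.69 + 191.1·0.33 + 148.4·0.04 + 24.5·0.02 + 8.3·0.06 = 207.586; total area S = 577.4 m².
ᾱ = 0.3595, so room constant R = A/(1−ᾱ) = 324.100 m².
Lp = Lw + 10 log₁₀(4/R) = 93.1 -19.09 = 74.0 dB.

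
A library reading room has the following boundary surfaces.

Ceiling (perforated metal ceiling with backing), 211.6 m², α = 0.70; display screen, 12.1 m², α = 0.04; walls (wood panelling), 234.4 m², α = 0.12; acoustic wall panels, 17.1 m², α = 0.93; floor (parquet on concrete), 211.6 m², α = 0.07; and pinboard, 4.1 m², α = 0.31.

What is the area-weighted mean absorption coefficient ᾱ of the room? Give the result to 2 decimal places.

Total surface area S = 690.9 m².
A = 211.6*0.70 + 12.1*0.04 + 234.4*0.12 + 17.1*0.93 + 211.6*0.07 + 4.1*0.31 = 208.718 sabins.
ᾱ = 208.718 / 690.9 = 0.30.

0.30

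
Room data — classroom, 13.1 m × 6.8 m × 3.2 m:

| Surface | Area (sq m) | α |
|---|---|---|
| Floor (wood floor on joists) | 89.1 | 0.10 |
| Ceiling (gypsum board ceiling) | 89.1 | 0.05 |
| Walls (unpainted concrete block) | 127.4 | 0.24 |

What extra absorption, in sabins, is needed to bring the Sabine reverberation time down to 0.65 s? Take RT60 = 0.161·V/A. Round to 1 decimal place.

26.7 sabins

Equivalent absorption area: A₁ = 89.1*0.10 + 89.1*0.05 + 127.4*0.24 = 43.941 sq m.
Target A₂ = 0.161·285.056/0.65 = 70.606 sabins (V = 285.056 m³).
Additional absorption ΔA = 70.606 − 43.941 = 26.7 sabins.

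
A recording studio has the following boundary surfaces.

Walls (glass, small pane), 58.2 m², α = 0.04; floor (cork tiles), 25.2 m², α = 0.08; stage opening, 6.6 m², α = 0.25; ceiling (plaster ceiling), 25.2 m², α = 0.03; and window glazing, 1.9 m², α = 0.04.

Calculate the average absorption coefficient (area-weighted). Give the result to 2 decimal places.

0.06

Total surface area S = 117.1 m².
Σ(Sᵢαᵢ) = 58.2·0.04 + 25.2·0.08 + 6.6·0.25 + 25.2·0.03 + 1.9·0.04 = 6.826.
ᾱ = A/S = 0.06.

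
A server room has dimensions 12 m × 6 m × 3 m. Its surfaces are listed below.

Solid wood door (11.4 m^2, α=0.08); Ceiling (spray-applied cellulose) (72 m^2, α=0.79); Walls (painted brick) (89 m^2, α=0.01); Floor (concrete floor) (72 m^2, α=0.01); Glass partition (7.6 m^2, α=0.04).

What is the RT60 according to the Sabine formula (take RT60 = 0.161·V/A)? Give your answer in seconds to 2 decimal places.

0.58 sec

Total absorption A = 11.4·0.08 + 72·0.79 + 89·0.01 + 72·0.01 + 7.6·0.04
  = 0.912 + 56.880 + 0.890 + 0.720 + 0.304 = 59.706 m^2 sabins.
Volume V = 12 × 6 × 3 = 216 m³.
Sabine: RT60 = 0.161 × 216 / 59.706 = 0.58 s.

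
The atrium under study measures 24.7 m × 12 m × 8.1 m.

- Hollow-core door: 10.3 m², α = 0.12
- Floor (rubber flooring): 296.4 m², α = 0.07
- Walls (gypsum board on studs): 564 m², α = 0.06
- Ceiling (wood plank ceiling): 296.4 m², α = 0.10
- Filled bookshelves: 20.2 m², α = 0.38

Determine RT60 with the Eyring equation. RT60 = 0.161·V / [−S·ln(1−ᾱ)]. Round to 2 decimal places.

Total surface area S = 10.3 + 296.4 + 564 + 296.4 + 20.2 = 1187.3 m².
Absorption A = 10.3×0.12 + 296.4×0.07 + 564×0.06 + 296.4×0.10 + 20.2×0.38 = 93.140 sabins.
Mean coefficient ᾱ = A/S = 0.0784.
Eyring denominator: −S ln(1−ᾱ) = 96.936.
V = 24.7 × 12 × 8.1 = 2400.84 m³.
RT60 = 0.161 × 2400.84 / 96.936 = 3.99 s.

3.99 sec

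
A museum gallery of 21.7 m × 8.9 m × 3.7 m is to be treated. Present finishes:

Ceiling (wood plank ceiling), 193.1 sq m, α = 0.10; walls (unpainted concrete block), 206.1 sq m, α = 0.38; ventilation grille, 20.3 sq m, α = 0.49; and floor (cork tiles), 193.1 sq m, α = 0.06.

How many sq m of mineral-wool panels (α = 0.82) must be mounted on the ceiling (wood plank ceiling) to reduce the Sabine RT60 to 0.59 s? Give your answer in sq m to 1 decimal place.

A₁ = Σ Sᵢαᵢ = 193.1×0.10 + 206.1×0.38 + 20.3×0.49 + 193.1×0.06 = 119.161 sabins.
V = 714.581 m³. Target absorption A₂ = 0.161 × 714.581 / 0.59 = 194.996 sabins.
ΔA needed = 194.996 − 119.161 = 75.835 sabins.
Net gain per sq m: Δα = 0.82 − 0.10 = 0.72.
Area = ΔA/Δα = 75.835/0.72 = 105.3 sq m.

105.3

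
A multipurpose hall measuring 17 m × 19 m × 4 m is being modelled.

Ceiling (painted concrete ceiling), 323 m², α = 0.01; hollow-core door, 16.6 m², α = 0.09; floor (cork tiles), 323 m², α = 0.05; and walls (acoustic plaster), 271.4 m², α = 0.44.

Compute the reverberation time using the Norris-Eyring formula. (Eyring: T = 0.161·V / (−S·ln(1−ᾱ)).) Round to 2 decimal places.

Total surface area S = 323 + 16.6 + 323 + 271.4 = 934.0 m².
Σ(Sᵢαᵢ) = 323·0.01 + 16.6·0.09 + 323·0.05 + 271.4·0.44 = 140.290.
Mean coefficient ᾱ = A/S = 0.1502.
−S·ln(1−ᾱ) = −934.0 × ln(1 − 0.1502) = 152.012.
V = 17 × 19 × 4 = 1292 m³.
RT60 = 0.161 × 1292 / 152.012 = 1.37 s.

1.37 s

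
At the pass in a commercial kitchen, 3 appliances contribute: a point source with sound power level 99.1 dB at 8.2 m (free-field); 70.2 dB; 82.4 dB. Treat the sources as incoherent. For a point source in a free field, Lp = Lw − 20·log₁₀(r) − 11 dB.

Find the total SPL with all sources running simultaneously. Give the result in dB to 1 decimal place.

82.9 dB

Source at 8.2 m: Lp = 99.1 − 20·log₁₀(8.2) − 11 = 69.8 dB.
Σ 10^(Lᵢ/10) = 1.938e+08.
Back to dB: 10·log₁₀ Σ = 82.9 dB.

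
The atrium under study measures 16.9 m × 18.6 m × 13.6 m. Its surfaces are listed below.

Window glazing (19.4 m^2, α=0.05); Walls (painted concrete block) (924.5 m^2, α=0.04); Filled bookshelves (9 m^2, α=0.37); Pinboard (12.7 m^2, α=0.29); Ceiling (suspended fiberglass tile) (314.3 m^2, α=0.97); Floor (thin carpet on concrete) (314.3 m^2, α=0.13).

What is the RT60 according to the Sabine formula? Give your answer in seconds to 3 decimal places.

Summing Sᵢαᵢ: 0.970 + 36.980 + 3.330 + 3.683 + 304.871 + 40.859 → A = 390.693 sabins.
V = 16.9·18.6·13.6 = 4275.024 m³.
RT60 = 0.161 · V / A = 0.161 × 4275.024 / 390.693 = 1.762 s.

1.762 sec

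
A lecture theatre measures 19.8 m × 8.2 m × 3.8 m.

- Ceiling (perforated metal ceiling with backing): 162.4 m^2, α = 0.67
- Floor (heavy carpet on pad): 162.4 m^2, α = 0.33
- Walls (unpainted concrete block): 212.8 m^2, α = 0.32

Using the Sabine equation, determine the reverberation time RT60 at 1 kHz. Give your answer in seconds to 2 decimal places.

A = Σ Sᵢαᵢ = 162.4*0.67 + 162.4*0.33 + 212.8*0.32 = 230.496 sabins.
Volume V = 19.8 × 8.2 × 3.8 = 616.968 m³.
T = 0.161 V/A = 0.161·616.968/230.496 = 0.43 s.

0.43 sec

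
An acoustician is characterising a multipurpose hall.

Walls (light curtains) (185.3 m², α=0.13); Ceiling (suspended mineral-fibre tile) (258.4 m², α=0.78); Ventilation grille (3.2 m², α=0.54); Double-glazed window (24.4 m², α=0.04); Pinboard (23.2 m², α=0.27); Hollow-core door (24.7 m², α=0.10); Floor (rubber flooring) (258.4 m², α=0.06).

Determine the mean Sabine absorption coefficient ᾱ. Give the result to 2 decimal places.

S = Σ Sᵢ = 185.3 + 258.4 + 3.2 + 24.4 + 23.2 + 24.7 + 258.4 = 777.6 m².
A = 185.3·0.13 + 258.4·0.78 + 3.2·0.54 + 24.4·0.04 + 23.2·0.27 + 24.7·0.10 + 258.4·0.06 = 252.583 sabins.
ᾱ = 252.583 / 777.6 = 0.32.

0.32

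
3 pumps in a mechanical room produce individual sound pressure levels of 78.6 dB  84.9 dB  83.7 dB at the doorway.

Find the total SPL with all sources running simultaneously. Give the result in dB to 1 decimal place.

Converting to relative power and adding: 10^(78.6/10) + 10^(84.9/10) + 10^(83.7/10) = 6.159e+08.
Combined level = 10 log₁₀(6.159e+08) = 87.9 dB.

87.9 dB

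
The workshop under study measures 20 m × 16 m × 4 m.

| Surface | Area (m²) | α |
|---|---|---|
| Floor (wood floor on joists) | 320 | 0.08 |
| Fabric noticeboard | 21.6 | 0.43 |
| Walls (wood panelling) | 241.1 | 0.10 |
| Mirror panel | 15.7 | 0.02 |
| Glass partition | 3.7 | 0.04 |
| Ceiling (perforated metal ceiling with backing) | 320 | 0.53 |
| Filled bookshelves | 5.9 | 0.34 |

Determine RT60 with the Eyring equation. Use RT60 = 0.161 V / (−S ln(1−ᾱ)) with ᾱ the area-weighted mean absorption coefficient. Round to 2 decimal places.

0.78 s

S = Σ Sᵢ = 928.0 m².
Absorption A = 320·0.08 + 21.6·0.43 + 241.1·0.10 + 15.7·0.02 + 3.7·0.04 + 320·0.53 + 5.9·0.34 = 231.066 sabins.
ᾱ = 231.066 / 928.0 = 0.2490.
Eyring denominator: −S ln(1−ᾱ) = 265.732.
V = 20 × 16 × 4 = 1280 m³.
T = 0.161·V/[−S·ln(1−ᾱ)] = 0.161·1280/265.732 = 0.78 s.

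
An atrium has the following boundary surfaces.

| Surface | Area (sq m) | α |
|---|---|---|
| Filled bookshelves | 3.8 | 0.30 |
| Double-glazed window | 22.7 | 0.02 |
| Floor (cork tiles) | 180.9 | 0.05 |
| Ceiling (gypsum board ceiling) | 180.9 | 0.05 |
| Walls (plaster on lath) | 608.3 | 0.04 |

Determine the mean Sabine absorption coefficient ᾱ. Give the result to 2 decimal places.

S = Σ Sᵢ = 3.8 + 22.7 + 180.9 + 180.9 + 608.3 = 996.6 sq m.
A = 3.8*0.30 + 22.7*0.02 + 180.9*0.05 + 180.9*0.05 + 608.3*0.04 = 44.016 sabins.
ᾱ = A/S = 0.04.

0.04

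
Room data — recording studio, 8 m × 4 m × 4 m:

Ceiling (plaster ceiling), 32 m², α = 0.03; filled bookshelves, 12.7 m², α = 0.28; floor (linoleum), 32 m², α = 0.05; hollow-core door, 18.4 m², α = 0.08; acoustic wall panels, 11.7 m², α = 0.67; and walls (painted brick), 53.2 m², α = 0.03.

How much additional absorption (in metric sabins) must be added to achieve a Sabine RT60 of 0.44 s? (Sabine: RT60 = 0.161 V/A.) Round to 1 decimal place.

29.8 sabins

Summing Sᵢαᵢ: 0.960 + 3.556 + 1.600 + 1.472 + 7.839 + 1.596 → A₁ = 17.023 sabins.
Target A₂ = 0.161·128/0.44 = 46.836 sabins (V = 128 m³).
Additional absorption ΔA = 46.836 − 17.023 = 29.8 sabins.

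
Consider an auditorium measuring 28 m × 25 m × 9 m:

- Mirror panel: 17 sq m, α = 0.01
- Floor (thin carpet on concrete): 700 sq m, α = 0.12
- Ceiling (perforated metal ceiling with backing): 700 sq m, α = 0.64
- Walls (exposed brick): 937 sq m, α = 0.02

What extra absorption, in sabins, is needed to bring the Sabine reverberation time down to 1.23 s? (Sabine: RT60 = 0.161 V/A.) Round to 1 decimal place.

Summing Sᵢαᵢ: 0.170 + 84.000 + 448.000 + 18.740 → A₁ = 550.910 sabins.
For T = 1.23 s, need A₂ = 0.161·V/T = 0.161·6300/1.23 = 824.634 sabins.
ΔA = A₂ − A₁ = 824.634 − 550.910 = 273.7 sabins.

273.7 sabins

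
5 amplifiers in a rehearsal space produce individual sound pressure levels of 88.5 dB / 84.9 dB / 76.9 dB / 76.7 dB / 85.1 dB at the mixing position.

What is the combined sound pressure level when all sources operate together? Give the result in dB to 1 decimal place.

91.6 dB

Sum in the linear (power) domain: Σ 10^(Lᵢ/10) = 10^(88.5/10) + 10^(84.9/10) + 10^(76.9/10) + 10^(76.7/10) + 10^(85.1/10) = 1.436e+09.
Back to dB: 10·log₁₀ Σ = 91.6 dB.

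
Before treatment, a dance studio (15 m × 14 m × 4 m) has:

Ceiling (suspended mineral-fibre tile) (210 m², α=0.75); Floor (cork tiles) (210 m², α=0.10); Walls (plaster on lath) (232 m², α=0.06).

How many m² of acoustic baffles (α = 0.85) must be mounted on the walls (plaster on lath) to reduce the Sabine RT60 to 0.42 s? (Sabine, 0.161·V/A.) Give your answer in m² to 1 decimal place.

Summing Sᵢαᵢ: 157.500 + 21.000 + 13.920 → A₁ = 192.420 sabins.
Required A₂ = 0.161·840/0.42 = 322.000 sabins.
Absorption to add: 322.000 − 192.420 = 129.580 sabins.
Net gain per m²: Δα = 0.85 − 0.06 = 0.79.
Panel area = 129.580 / 0.79 = 164.0 m².

164.0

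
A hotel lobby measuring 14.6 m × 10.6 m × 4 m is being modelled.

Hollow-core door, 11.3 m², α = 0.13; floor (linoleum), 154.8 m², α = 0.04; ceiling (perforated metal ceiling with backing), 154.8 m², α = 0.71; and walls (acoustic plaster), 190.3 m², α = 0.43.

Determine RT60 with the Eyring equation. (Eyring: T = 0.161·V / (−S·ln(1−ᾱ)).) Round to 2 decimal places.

S = Σ Sᵢ = 511.2 m².
Absorption A = 11.3×0.13 + 154.8×0.04 + 154.8×0.71 + 190.3×0.43 = 199.398 sabins.
ᾱ = 199.398 / 511.2 = 0.3901.
Eyring denominator: −S ln(1−ᾱ) = 252.768.
V = 14.6 × 10.6 × 4 = 619.04 m³.
T = 0.161·V/[−S·ln(1−ᾱ)] = 0.161·619.04/252.768 = 0.39 s.

0.39 sec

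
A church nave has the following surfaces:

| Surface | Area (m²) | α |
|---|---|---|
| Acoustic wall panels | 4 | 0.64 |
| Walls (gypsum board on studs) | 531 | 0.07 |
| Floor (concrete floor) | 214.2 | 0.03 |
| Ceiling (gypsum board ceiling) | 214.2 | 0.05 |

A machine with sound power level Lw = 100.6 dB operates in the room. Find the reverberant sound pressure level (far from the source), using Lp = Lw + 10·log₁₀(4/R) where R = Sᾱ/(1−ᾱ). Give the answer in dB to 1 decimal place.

Σ(Sᵢαᵢ) = 4·0.64 + 531·0.07 + 214.2·0.03 + 214.2·0.05 = 56.866; total area S = 963.4 m².
ᾱ = 56.866/963.4 = 0.0590; R = Sᾱ/(1−ᾱ) = 56.866/(1−0.0590) = 60.431 m².
Lp = Lw + 10 log₁₀(4/R) = 100.6 -11.79 = 88.8 dB.

88.8 dB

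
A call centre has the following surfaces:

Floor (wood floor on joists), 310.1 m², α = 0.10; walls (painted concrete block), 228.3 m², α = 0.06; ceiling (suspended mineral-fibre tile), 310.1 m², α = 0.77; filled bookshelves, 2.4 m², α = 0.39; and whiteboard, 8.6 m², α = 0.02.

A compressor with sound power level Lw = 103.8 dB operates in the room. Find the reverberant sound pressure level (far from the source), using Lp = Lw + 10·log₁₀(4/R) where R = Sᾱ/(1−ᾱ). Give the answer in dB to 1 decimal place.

A = 284.593 sabins; S = 859.5 m².
ᾱ = 0.3311, so room constant R = A/(1−ᾱ) = 425.464 m².
Lp = Lw + 10 log₁₀(4/R) = 103.8 -20.27 = 83.5 dB.

83.5 dB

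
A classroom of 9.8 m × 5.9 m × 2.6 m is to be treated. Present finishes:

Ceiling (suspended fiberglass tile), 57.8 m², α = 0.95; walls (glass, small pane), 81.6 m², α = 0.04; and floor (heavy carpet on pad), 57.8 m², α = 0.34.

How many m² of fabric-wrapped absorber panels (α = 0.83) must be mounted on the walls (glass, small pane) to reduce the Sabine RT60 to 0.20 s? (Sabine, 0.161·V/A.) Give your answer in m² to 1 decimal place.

54.7

Total absorption A₁ = 57.8*0.95 + 81.6*0.04 + 57.8*0.34
  = 54.910 + 3.264 + 19.652 = 77.826 m² sabins.
V = 150.332 m³. Target absorption A₂ = 0.161 × 150.332 / 0.20 = 121.017 sabins.
Absorption to add: 121.017 − 77.826 = 43.191 sabins.
Each m² of panel replacing the walls (glass, small pane) adds (0.83 − 0.04) = 0.79 sabins.
Panel area = 43.191 / 0.79 = 54.7 m².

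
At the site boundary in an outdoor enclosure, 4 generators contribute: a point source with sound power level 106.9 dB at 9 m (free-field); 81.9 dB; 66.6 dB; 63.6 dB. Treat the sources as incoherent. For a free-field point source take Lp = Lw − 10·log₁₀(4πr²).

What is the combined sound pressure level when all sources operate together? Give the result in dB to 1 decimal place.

Source at 9 m: Lp = 106.9 − 10·log₁₀(4π·9²) = 106.9 − 10·log₁₀(1017.876) = 76.8 dB.
Sum in the linear (power) domain: Σ 10^(Lᵢ/10) = 10^(76.8/10) + 10^(81.9/10) + 10^(66.6/10) + 10^(63.6/10) = 2.096e+08.
Combined level = 10 log₁₀(2.096e+08) = 83.2 dB.

83.2 dB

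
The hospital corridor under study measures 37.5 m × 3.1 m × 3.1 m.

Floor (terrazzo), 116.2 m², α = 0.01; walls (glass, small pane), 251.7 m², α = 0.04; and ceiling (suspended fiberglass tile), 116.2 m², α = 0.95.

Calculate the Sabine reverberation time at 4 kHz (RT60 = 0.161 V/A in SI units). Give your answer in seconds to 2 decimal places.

0.48 s

Equivalent absorption area: A = 116.2*0.01 + 251.7*0.04 + 116.2*0.95 = 121.620 m².
Room volume: 360.375 m³.
T = 0.161 V/A = 0.161·360.375/121.620 = 0.48 s.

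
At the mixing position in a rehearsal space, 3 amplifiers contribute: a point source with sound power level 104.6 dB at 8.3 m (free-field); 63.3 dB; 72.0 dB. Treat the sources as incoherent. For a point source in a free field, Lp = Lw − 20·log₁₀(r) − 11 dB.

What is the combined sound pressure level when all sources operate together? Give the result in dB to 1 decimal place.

Source at 8.3 m: Lp = 104.6 − 20·log₁₀(8.3) − 11 = 75.2 dB.
Σ 10^(Lᵢ/10) = 5.11e+07.
Combined level = 10 log₁₀(5.11e+07) = 77.1 dB.

77.1 dB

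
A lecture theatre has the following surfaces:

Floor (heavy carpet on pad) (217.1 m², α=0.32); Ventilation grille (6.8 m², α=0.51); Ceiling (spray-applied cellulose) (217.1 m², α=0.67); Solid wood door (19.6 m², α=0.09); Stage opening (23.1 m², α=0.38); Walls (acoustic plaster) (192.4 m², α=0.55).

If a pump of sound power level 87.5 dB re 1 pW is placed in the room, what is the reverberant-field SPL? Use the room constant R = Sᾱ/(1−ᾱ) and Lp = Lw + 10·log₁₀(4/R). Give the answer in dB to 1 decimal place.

65.3 dB

A = 334.759 sabins; S = 676.1 m².
ᾱ = 0.4951, so room constant R = A/(1−ᾱ) = 663.020 m².
Lp = Lw + 10 log₁₀(4/R) = 87.5 -22.19 = 65.3 dB.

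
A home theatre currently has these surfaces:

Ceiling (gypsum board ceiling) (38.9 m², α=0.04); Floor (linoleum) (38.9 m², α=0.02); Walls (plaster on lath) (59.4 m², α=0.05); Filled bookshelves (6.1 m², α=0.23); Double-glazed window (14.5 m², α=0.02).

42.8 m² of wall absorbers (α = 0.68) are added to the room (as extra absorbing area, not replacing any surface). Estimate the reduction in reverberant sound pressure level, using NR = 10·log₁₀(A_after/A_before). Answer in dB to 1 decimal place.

7.1 dB

Equivalent absorption area: A_before = 38.9×0.04 + 38.9×0.02 + 59.4×0.05 + 6.1×0.23 + 14.5×0.02 = 6.997 m².
Added absorption = 42.8 × 0.68 = 29.104 sabins.
A_after = 6.997 + 29.104 = 36.101 sabins.
NR = 10·log₁₀(36.101/6.997) = 7.1 dB.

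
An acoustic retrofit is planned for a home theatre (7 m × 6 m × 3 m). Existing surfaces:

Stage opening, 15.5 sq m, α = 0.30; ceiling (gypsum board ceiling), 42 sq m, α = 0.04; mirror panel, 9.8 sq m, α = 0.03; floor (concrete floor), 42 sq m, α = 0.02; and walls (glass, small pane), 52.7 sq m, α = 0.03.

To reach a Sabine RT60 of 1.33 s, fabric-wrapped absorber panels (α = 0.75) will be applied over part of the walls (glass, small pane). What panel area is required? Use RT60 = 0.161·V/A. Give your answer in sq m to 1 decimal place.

8.6

Equivalent absorption area: A₁ = 15.5*0.30 + 42*0.04 + 9.8*0.03 + 42*0.02 + 52.7*0.03 = 9.045 sq m.
V = 126 m³. Target absorption A₂ = 0.161 × 126 / 1.33 = 15.253 sabins.
ΔA needed = 15.253 − 9.045 = 6.208 sabins.
Each sq m of panel replacing the walls (glass, small pane) adds (0.75 − 0.03) = 0.72 sabins.
Area = ΔA/Δα = 6.208/0.72 = 8.6 sq m.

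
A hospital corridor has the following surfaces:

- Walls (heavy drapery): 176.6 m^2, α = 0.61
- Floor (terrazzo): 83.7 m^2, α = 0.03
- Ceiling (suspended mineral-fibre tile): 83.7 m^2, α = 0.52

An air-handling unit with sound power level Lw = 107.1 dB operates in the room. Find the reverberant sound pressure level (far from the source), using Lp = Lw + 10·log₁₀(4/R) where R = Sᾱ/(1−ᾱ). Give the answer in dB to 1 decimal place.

88.7 dB

A = 153.761 sabins; S = 344.0 m^2.
ᾱ = 153.761/344.0 = 0.4470; R = Sᾱ/(1−ᾱ) = 153.761/(1−0.4470) = 278.049 m^2.
Lp = Lw + 10 log₁₀(4/R) = 107.1 -18.42 = 88.7 dB.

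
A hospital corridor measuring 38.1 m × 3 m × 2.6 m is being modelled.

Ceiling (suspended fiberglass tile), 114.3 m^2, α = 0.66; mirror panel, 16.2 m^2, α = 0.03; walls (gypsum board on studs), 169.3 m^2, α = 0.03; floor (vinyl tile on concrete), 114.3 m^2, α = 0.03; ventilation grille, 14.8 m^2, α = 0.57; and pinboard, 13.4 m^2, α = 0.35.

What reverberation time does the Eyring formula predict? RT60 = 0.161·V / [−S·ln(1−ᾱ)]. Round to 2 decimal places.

Total surface area S = 114.3 + 16.2 + 169.3 + 114.3 + 14.8 + 13.4 = 442.3 m^2.
Absorption A = 114.3×0.66 + 16.2×0.03 + 169.3×0.03 + 114.3×0.03 + 14.8×0.57 + 13.4×0.35 = 97.558 sabins.
ᾱ = 97.558 / 442.3 = 0.2206.
−S·ln(1−ᾱ) = −442.3 × ln(1 − 0.2206) = 110.235.
V = 38.1 × 3 × 2.6 = 297.18 m³.
T = 0.161·V/[−S·ln(1−ᾱ)] = 0.161·297.18/110.235 = 0.43 s.

0.43 sec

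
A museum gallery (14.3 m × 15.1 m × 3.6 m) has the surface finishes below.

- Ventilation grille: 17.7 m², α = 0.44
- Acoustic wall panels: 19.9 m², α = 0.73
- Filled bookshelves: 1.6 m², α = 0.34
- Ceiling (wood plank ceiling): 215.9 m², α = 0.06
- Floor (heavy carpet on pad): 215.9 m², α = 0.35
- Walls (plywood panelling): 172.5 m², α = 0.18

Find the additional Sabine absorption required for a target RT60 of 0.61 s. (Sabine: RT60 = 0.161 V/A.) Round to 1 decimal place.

Equivalent absorption area: A₁ = 17.7×0.44 + 19.9×0.73 + 1.6×0.34 + 215.9×0.06 + 215.9×0.35 + 172.5×0.18 = 142.428 m².
Target A₂ = 0.161·777.348/0.61 = 205.169 sabins (V = 777.348 m³).
Additional absorption ΔA = 205.169 − 142.428 = 62.7 sabins.

62.7 sabins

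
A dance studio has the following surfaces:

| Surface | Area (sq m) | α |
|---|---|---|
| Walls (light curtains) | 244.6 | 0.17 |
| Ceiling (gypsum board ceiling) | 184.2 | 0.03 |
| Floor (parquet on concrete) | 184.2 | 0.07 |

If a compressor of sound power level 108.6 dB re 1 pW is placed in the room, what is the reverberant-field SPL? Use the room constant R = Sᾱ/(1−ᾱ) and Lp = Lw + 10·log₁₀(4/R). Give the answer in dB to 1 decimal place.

96.4 dB

Σ(Sᵢαᵢ) = 244.6×0.17 + 184.2×0.03 + 184.2×0.07 = 60.002; total area S = 613.0 sq m.
ᾱ = 0.0979, so room constant R = A/(1−ᾱ) = 66.514 sq m.
Lp = Lw + 10 log₁₀(4/R) = 108.6 -12.21 = 96.4 dB.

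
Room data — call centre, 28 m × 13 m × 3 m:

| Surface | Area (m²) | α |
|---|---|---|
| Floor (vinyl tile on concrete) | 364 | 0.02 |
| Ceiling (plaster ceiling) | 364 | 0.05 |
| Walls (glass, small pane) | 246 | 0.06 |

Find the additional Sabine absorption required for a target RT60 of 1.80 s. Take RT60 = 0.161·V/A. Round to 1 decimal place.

Equivalent absorption area: A₁ = 364·0.02 + 364·0.05 + 246·0.06 = 40.240 m².
Target A₂ = 0.161·1092/1.80 = 97.673 sabins (V = 1092 m³).
ΔA = A₂ − A₁ = 97.673 − 40.240 = 57.4 sabins.

57.4 sabins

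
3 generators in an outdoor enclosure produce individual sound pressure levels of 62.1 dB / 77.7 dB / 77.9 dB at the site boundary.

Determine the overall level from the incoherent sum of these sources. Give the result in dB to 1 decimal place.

80.9 dB

Converting to relative power and adding: 10^(62.1/10) + 10^(77.7/10) + 10^(77.9/10) = 1.222e+08.
Combined level = 10 log₁₀(1.222e+08) = 80.9 dB.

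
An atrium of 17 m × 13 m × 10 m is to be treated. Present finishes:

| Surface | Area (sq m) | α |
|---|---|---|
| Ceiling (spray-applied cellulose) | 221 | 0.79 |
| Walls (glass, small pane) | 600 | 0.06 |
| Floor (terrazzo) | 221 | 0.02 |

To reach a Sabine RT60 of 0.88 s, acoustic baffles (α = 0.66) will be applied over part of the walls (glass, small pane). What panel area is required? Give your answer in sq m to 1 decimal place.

315.5

A₁ = Σ Sᵢαᵢ = 221×0.79 + 600×0.06 + 221×0.02 = 215.010 sabins.
V = 2210 m³. Target absorption A₂ = 0.161 × 2210 / 0.88 = 404.330 sabins.
Absorption to add: 404.330 − 215.010 = 189.320 sabins.
Each sq m of panel replacing the walls (glass, small pane) adds (0.66 − 0.06) = 0.60 sabins.
Area = ΔA/Δα = 189.320/0.60 = 315.5 sq m.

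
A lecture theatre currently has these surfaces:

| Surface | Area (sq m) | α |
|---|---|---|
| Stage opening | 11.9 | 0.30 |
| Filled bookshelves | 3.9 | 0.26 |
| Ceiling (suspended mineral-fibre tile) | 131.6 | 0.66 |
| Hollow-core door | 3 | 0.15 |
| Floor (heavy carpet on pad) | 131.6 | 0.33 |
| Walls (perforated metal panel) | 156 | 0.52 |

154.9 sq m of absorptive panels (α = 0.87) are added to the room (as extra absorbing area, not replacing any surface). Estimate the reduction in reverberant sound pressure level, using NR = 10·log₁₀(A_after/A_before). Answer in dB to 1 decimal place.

2.1 dB

A_before = Σ Sᵢαᵢ = 11.9*0.30 + 3.9*0.26 + 131.6*0.66 + 3*0.15 + 131.6*0.33 + 156*0.52 = 216.438 sabins.
Added absorption = 154.9 × 0.87 = 134.763 sabins.
A_after = 216.438 + 134.763 = 351.201 sabins.
Reduction = 10 log₁₀(A_after/A_before) = 10 log₁₀(1.6226) = 2.1 dB.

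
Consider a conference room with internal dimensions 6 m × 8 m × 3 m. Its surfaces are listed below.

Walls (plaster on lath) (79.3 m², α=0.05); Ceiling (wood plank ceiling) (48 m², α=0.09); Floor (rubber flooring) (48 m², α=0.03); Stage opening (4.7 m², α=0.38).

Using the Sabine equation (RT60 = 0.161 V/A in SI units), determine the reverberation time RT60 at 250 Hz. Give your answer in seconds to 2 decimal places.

2.01 s

Summing Sᵢαᵢ: 3.965 + 4.320 + 1.440 + 1.786 → A = 11.511 sabins.
Volume V = 6 × 8 × 3 = 144 m³.
Sabine: RT60 = 0.161 × 144 / 11.511 = 2.01 s.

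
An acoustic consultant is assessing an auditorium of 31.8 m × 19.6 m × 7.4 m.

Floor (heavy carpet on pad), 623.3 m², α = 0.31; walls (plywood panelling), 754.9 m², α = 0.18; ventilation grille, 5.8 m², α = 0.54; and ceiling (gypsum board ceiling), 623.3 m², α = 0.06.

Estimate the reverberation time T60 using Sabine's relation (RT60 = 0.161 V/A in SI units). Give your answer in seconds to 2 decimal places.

2.01 s

A = Σ Sᵢαᵢ = 623.3·0.31 + 754.9·0.18 + 5.8·0.54 + 623.3·0.06 = 369.635 sabins.
Volume V = 31.8 × 19.6 × 7.4 = 4612.272 m³.
Sabine: RT60 = 0.161 × 4612.272 / 369.635 = 2.01 s.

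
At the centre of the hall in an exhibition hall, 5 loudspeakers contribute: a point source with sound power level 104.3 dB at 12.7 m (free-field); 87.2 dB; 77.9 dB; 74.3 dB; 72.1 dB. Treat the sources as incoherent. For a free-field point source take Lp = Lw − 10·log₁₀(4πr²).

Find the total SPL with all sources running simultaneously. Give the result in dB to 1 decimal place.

88.1 dB

Source at 12.7 m: Lp = 104.3 − 10·log₁₀(4π·12.7²) = 104.3 − 10·log₁₀(2026.830) = 71.2 dB.
Σ 10^(Lᵢ/10) = 6.428e+08.
Combined level = 10 log₁₀(6.428e+08) = 88.1 dB.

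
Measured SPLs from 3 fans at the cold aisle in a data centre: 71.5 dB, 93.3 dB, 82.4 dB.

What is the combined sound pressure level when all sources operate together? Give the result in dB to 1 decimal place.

93.7 dB

Converting to relative power and adding: 10^(71.5/10) + 10^(93.3/10) + 10^(82.4/10) = 2.326e+09.
Back to dB: 10·log₁₀ Σ = 93.7 dB.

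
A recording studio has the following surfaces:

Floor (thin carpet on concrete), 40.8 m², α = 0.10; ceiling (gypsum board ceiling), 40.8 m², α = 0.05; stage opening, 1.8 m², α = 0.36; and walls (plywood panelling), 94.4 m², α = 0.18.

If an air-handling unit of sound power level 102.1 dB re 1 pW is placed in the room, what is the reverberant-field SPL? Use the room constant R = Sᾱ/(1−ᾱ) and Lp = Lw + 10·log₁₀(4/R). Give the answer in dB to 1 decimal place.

93.7 dB

A = 23.760 sabins; S = 177.8 m².
ᾱ = 0.1336, so room constant R = A/(1−ᾱ) = 27.424 m².
Lp = 102.1 + 10·log₁₀(4/27.424) = 102.1 + (-8.36) = 93.7 dB.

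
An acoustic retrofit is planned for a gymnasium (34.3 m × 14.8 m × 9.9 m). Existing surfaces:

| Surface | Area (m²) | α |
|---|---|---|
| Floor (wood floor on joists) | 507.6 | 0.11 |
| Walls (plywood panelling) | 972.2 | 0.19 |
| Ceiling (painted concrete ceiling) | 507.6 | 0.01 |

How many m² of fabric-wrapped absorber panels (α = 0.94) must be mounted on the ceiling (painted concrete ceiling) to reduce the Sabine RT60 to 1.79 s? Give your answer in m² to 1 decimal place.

221.9

Total absorption A₁ = 507.6×0.11 + 972.2×0.19 + 507.6×0.01
  = 55.836 + 184.718 + 5.076 = 245.630 m² sabins.
V = 5025.636 m³. Target absorption A₂ = 0.161 × 5025.636 / 1.79 = 452.026 sabins.
ΔA needed = 452.026 − 245.630 = 206.396 sabins.
Each m² of panel replacing the ceiling (painted concrete ceiling) adds (0.94 − 0.01) = 0.93 sabins.
Panel area = 206.396 / 0.93 = 221.9 m².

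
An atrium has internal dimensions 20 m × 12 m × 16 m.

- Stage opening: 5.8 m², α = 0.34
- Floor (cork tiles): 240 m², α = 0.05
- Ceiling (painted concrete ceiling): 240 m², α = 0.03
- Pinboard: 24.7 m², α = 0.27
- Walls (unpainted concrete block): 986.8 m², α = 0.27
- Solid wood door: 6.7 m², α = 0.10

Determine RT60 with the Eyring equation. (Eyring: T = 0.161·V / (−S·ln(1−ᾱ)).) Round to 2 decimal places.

1.88 s

S = Σ Sᵢ = 1504.0 m².
Σ(Sᵢαᵢ) = 5.8·0.34 + 240·0.05 + 240·0.03 + 24.7·0.27 + 986.8·0.27 + 6.7·0.10 = 294.947.
ᾱ = 294.947 / 1504.0 = 0.1961.
−S·ln(1−ᾱ) = −1504.0 × ln(1 − 0.1961) = 328.294.
V = 20 × 12 × 16 = 3840 m³.
T = 0.161·V/[−S·ln(1−ᾱ)] = 0.161·3840/328.294 = 1.88 s.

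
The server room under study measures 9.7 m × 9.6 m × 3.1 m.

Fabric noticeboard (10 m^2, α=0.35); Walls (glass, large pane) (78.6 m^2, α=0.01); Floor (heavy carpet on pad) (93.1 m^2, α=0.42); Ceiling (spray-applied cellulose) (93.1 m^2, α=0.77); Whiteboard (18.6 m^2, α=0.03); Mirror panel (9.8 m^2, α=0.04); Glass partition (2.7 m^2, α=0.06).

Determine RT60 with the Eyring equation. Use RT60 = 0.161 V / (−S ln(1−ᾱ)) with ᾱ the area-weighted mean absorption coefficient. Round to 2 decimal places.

0.32 sec

Total surface area S = 10 + 78.6 + 93.1 + 93.1 + 18.6 + 9.8 + 2.7 = 305.9 m^2.
Σ(Sᵢαᵢ) = 10·0.35 + 78.6·0.01 + 93.1·0.42 + 93.1·0.77 + 18.6·0.03 + 9.8·0.04 + 2.7·0.06 = 116.187.
ᾱ = 116.187 / 305.9 = 0.3798.
Eyring denominator: −S ln(1−ᾱ) = 146.132.
V = 9.7 × 9.6 × 3.1 = 288.672 m³.
RT60 = 0.161 × 288.672 / 146.132 = 0.32 s.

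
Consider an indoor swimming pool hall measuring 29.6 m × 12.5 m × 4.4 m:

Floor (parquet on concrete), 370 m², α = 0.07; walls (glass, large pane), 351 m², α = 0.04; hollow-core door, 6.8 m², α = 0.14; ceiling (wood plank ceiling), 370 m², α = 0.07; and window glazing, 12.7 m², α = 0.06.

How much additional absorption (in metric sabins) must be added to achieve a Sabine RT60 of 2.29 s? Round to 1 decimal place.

46.9 sabins

Total absorption A₁ = 370×0.07 + 351×0.04 + 6.8×0.14 + 370×0.07 + 12.7×0.06
  = 25.900 + 14.040 + 0.952 + 25.900 + 0.762 = 67.554 m² sabins.
Target A₂ = 0.161·1628/2.29 = 114.458 sabins (V = 1628 m³).
ΔA = A₂ − A₁ = 114.458 − 67.554 = 46.9 sabins.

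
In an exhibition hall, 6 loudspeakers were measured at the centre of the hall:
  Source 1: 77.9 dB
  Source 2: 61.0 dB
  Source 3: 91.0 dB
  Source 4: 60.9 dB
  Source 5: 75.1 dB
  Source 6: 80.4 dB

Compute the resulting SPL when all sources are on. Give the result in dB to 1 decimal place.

91.7 dB

Sum in the linear (power) domain: Σ 10^(Lᵢ/10) = 10^(77.9/10) + 10^(61.0/10) + 10^(91.0/10) + 10^(60.9/10) + 10^(75.1/10) + 10^(80.4/10) = 1.465e+09.
Combined level = 10 log₁₀(1.465e+09) = 91.7 dB.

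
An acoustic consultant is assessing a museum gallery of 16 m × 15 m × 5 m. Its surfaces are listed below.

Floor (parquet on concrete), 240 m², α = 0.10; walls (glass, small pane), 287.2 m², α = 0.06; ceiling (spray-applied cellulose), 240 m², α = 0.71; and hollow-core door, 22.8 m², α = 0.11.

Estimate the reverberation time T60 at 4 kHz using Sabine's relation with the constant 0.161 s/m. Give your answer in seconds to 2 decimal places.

Summing Sᵢαᵢ: 24.000 + 17.232 + 170.400 + 2.508 → A = 214.140 sabins.
Room volume: 1200 m³.
T = 0.161 V/A = 0.161·1200/214.140 = 0.90 s.

0.90 s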